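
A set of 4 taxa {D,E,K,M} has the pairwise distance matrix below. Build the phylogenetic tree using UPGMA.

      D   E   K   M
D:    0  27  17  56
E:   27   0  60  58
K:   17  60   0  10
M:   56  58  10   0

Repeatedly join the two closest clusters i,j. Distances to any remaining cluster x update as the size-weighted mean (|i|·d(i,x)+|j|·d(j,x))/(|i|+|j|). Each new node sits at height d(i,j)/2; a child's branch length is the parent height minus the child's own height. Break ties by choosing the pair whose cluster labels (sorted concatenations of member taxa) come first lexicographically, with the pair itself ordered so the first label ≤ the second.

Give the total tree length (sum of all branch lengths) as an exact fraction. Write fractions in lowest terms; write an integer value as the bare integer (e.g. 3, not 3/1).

iteration 1: select K,M (d=10); attach at lengths (5, 5); label the merged cluster KM
  updated: d(D,KM)=73/2, d(E,KM)=59
iteration 2: select D,E (d=27); attach at lengths (27/2, 27/2); label the merged cluster DE
  updated: d(DE,KM)=191/4
iteration 3: select DE,KM (d=191/4); attach at lengths (83/8, 151/8); label the merged cluster DEKM
final tree: ((D:27/2,E:27/2):83/8,(K:5,M:5):151/8)
total length: 265/4

265/4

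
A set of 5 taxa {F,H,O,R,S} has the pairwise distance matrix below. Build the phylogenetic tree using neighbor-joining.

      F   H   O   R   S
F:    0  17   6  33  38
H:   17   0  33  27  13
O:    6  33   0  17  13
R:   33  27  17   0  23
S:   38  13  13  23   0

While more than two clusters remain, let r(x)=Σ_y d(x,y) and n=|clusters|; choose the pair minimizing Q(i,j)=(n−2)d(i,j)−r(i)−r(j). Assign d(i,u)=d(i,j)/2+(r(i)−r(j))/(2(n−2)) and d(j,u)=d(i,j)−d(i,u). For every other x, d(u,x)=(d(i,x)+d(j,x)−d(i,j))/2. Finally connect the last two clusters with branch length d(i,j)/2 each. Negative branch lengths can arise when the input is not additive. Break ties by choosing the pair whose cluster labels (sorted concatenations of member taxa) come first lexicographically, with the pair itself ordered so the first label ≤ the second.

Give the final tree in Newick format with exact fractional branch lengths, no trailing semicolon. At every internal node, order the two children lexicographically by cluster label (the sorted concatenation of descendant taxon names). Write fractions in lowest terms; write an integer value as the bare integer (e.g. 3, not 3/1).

((((F:43/6,O:-7/6):77/8,R:99/8):49/8,H:59/8):45/16,S:45/16)

step 1: merge (F,O) at d=6, Q=-145; branch lengths F→43/6, O→-7/6; new cluster FO
  updated: d(FO,H)=22, d(FO,R)=22, d(FO,S)=45/2
step 2: merge (FO,R) at d=22, Q=-189/2; branch lengths FO→77/8, R→99/8; new cluster FOR
  updated: d(FOR,H)=27/2, d(FOR,S)=47/4
step 3: merge (FOR,H) at d=27/2, Q=-153/4; branch lengths FOR→49/8, H→59/8; new cluster FHOR
  updated: d(FHOR,S)=45/8
step 4: merge (FHOR,S) at d=45/8; branch lengths FHOR→45/16, S→45/16; new cluster FHORS
final tree: ((((F:43/6,O:-7/6):77/8,R:99/8):49/8,H:59/8):45/16,S:45/16)
total length: 377/8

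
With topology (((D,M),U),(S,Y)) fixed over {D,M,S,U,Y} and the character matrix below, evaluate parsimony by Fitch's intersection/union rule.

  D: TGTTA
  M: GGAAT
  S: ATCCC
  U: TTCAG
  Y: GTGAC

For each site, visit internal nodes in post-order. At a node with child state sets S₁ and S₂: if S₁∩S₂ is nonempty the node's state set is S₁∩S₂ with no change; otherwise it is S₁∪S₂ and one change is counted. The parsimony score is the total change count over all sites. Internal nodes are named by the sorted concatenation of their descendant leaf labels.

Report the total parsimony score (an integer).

12

[col 0] DM: children D:{T}, M:{G} ∪→ {G,T}; cost 1
[col 0] DMU: children DM:{G,T}, U:{T} ∩→ {T}; cost 0
[col 0] SY: children S:{A}, Y:{G} ∪→ {A,G}; cost 1
[col 0] DMSUY: children DMU:{T}, SY:{A,G} ∪→ {A,G,T}; cost 1
[col 1] DM: children D:{G}, M:{G} ∩→ {G}; cost 0
[col 1] DMU: children DM:{G}, U:{T} ∪→ {G,T}; cost 1
[col 1] SY: children S:{T}, Y:{T} ∩→ {T}; cost 0
[col 1] DMSUY: children DMU:{G,T}, SY:{T} ∩→ {T}; cost 0
[col 2] DM: children D:{T}, M:{A} ∪→ {A,T}; cost 1
[col 2] DMU: children DM:{A,T}, U:{C} ∪→ {A,C,T}; cost 1
[col 2] SY: children S:{C}, Y:{G} ∪→ {C,G}; cost 1
[col 2] DMSUY: children DMU:{A,C,T}, SY:{C,G} ∩→ {C}; cost 0
[col 3] DM: children D:{T}, M:{A} ∪→ {A,T}; cost 1
[col 3] DMU: children DM:{A,T}, U:{A} ∩→ {A}; cost 0
[col 3] SY: children S:{C}, Y:{A} ∪→ {A,C}; cost 1
[col 3] DMSUY: children DMU:{A}, SY:{A,C} ∩→ {A}; cost 0
[col 4] DM: children D:{A}, M:{T} ∪→ {A,T}; cost 1
[col 4] DMU: children DM:{A,T}, U:{G} ∪→ {A,G,T}; cost 1
[col 4] SY: children S:{C}, Y:{C} ∩→ {C}; cost 0
[col 4] DMSUY: children DMU:{A,G,T}, SY:{C} ∪→ {A,C,G,T}; cost 1
per-site changes: [3, 1, 3, 2, 3]; total = 12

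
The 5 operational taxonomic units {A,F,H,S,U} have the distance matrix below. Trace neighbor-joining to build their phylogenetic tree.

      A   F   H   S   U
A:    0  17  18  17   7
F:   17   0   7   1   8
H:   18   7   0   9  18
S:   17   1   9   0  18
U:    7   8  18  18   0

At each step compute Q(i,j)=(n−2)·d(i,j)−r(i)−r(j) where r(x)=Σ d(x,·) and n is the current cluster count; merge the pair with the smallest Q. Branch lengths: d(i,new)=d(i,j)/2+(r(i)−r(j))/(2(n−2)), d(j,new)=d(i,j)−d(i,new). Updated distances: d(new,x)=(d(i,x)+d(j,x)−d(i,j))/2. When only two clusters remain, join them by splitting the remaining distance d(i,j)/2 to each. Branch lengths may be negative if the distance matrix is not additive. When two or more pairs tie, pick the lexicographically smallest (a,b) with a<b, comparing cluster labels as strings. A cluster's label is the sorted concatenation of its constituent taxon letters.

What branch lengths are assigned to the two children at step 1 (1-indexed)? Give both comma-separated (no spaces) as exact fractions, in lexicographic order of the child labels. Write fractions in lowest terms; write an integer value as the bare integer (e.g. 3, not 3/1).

1. join A+U (d=7, Q=-89) ⇒ AU; edges |A|=29/6, |U|=13/6
  updated: d(AU,F)=9, d(AU,H)=29/2, d(AU,S)=14
2. join AU+H (d=29/2, Q=-39) ⇒ AHU; edges |AU|=9, |H|=11/2
  updated: d(AHU,F)=3/4, d(AHU,S)=17/4
3. join AHU+F (d=3/4, Q=-6) ⇒ AFHU; edges |AHU|=2, |F|=-5/4
  updated: d(AFHU,S)=9/4
4. join AFHU+S (d=9/4) ⇒ AFHSU; edges |AFHU|=9/8, |S|=9/8
final tree: ((((A:29/6,U:13/6):9,H:11/2):2,F:-5/4):9/8,S:9/8)
total length: 49/2

29/6,13/6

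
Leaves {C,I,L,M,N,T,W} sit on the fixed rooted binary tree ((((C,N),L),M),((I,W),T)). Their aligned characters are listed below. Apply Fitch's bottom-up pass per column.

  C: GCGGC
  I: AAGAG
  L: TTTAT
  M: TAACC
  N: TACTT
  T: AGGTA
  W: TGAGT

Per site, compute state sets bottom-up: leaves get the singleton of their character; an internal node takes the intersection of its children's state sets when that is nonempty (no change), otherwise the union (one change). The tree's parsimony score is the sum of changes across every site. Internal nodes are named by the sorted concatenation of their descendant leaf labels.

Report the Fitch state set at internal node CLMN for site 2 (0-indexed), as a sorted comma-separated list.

A,C,G,T

[col 0] CN: children C:{G}, N:{T} ∪→ {G,T}; cost 1
[col 0] CLN: children CN:{G,T}, L:{T} ∩→ {T}; cost 0
[col 0] CLMN: children CLN:{T}, M:{T} ∩→ {T}; cost 0
[col 0] IW: children I:{A}, W:{T} ∪→ {A,T}; cost 1
[col 0] ITW: children IW:{A,T}, T:{A} ∩→ {A}; cost 0
[col 0] CILMNTW: children CLMN:{T}, ITW:{A} ∪→ {A,T}; cost 1
[col 1] CN: children C:{C}, N:{A} ∪→ {A,C}; cost 1
[col 1] CLN: children CN:{A,C}, L:{T} ∪→ {A,C,T}; cost 1
[col 1] CLMN: children CLN:{A,C,T}, M:{A} ∩→ {A}; cost 0
[col 1] IW: children I:{A}, W:{G} ∪→ {A,G}; cost 1
[col 1] ITW: children IW:{A,G}, T:{G} ∩→ {G}; cost 0
[col 1] CILMNTW: children CLMN:{A}, ITW:{G} ∪→ {A,G}; cost 1
[col 2] CN: children C:{G}, N:{C} ∪→ {C,G}; cost 1
[col 2] CLN: children CN:{C,G}, L:{T} ∪→ {C,G,T}; cost 1
[col 2] CLMN: children CLN:{C,G,T}, M:{A} ∪→ {A,C,G,T}; cost 1
[col 2] IW: children I:{G}, W:{A} ∪→ {A,G}; cost 1
[col 2] ITW: children IW:{A,G}, T:{G} ∩→ {G}; cost 0
[col 2] CILMNTW: children CLMN:{A,C,G,T}, ITW:{G} ∩→ {G}; cost 0
[col 3] CN: children C:{G}, N:{T} ∪→ {G,T}; cost 1
[col 3] CLN: children CN:{G,T}, L:{A} ∪→ {A,G,T}; cost 1
[col 3] CLMN: children CLN:{A,G,T}, M:{C} ∪→ {A,C,G,T}; cost 1
[col 3] IW: children I:{A}, W:{G} ∪→ {A,G}; cost 1
[col 3] ITW: children IW:{A,G}, T:{T} ∪→ {A,G,T}; cost 1
[col 3] CILMNTW: children CLMN:{A,C,G,T}, ITW:{A,G,T} ∩→ {A,G,T}; cost 0
[col 4] CN: children C:{C}, N:{T} ∪→ {C,T}; cost 1
[col 4] CLN: children CN:{C,T}, L:{T} ∩→ {T}; cost 0
[col 4] CLMN: children CLN:{T}, M:{C} ∪→ {C,T}; cost 1
[col 4] IW: children I:{G}, W:{T} ∪→ {G,T}; cost 1
[col 4] ITW: children IW:{G,T}, T:{A} ∪→ {A,G,T}; cost 1
[col 4] CILMNTW: children CLMN:{C,T}, ITW:{A,G,T} ∩→ {T}; cost 0
per-site changes: [3, 4, 4, 5, 4]; total = 20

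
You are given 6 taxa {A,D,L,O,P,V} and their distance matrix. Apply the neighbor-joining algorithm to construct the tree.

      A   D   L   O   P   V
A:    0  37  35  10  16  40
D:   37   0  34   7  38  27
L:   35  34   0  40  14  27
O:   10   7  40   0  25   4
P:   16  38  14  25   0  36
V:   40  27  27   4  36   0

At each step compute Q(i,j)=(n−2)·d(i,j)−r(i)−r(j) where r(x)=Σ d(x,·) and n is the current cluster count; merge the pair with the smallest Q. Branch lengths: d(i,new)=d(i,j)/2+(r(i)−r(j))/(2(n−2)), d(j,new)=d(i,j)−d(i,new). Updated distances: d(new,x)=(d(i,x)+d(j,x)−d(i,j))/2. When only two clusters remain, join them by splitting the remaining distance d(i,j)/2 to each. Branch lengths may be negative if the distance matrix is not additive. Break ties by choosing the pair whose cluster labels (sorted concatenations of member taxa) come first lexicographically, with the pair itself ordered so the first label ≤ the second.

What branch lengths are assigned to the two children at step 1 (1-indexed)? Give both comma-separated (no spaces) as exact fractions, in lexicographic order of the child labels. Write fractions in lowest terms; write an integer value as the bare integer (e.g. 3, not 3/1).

1. join L+P (d=14, Q=-223) ⇒ LP; edges |L|=77/8, |P|=35/8
  updated: d(A,LP)=37/2, d(D,LP)=29, d(LP,O)=51/2, d(LP,V)=49/2
2. join A+LP (d=37/2, Q=-295/2) ⇒ ALP; edges |A|=127/12, |LP|=95/12
  updated: d(ALP,D)=95/4, d(ALP,O)=17/2, d(ALP,V)=23
3. join ALP+D (d=95/4, Q=-131/2) ⇒ ADLP; edges |ALP|=45/4, |D|=25/2
  updated: d(ADLP,O)=-33/8, d(ADLP,V)=105/8
4. join ADLP+O (d=-33/8, Q=-13) ⇒ ADLOP; edges |ADLP|=5/2, |O|=-53/8
  updated: d(ADLOP,V)=85/8
5. join ADLOP+V (d=85/8) ⇒ ADLOPV; edges |ADLOP|=85/16, |V|=85/16
final tree: ((((A:127/12,(L:77/8,P:35/8):95/12):45/4,D:25/2):5/2,O:-53/8):85/16,V:85/16)
total length: 251/4

77/8,35/8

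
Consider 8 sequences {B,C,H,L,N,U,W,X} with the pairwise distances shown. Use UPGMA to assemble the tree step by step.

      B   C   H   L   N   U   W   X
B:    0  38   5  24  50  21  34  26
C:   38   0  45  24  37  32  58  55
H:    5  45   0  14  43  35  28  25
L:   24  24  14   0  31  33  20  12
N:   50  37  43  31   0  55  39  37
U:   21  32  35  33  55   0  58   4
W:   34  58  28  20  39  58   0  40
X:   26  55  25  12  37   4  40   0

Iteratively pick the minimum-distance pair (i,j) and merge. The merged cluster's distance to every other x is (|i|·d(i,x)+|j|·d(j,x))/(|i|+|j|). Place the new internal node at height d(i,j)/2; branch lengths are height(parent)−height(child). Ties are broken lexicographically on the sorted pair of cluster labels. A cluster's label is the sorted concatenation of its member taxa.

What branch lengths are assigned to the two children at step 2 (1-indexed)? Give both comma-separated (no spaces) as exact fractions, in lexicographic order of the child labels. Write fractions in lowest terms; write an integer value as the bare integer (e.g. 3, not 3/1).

5/2,5/2

1. join U+X (d=4) ⇒ UX; edges |U|=2, |X|=2
  updated: d(B,UX)=47/2, d(C,UX)=87/2, d(H,UX)=30, d(L,UX)=45/2, d(N,UX)=46, d(UX,W)=49
2. join B+H (d=5) ⇒ BH; edges |B|=5/2, |H|=5/2
  updated: d(BH,C)=83/2, d(BH,L)=19, d(BH,N)=93/2, d(BH,UX)=107/4, d(BH,W)=31
3. join BH+L (d=19) ⇒ BHL; edges |BH|=7, |L|=19/2
  updated: d(BHL,C)=107/3, d(BHL,N)=124/3, d(BHL,UX)=76/3, d(BHL,W)=82/3
4. join BHL+UX (d=76/3) ⇒ BHLUX; edges |BHL|=19/6, |UX|=32/3
  updated: d(BHLUX,C)=194/5, d(BHLUX,N)=216/5, d(BHLUX,W)=36
5. join BHLUX+W (d=36) ⇒ BHLUWX; edges |BHLUX|=16/3, |W|=18
  updated: d(BHLUWX,C)=42, d(BHLUWX,N)=85/2
6. join C+N (d=37) ⇒ CN; edges |C|=37/2, |N|=37/2
  updated: d(BHLUWX,CN)=169/4
7. join BHLUWX+CN (d=169/4) ⇒ BCHLNUWX; edges |BHLUWX|=25/8, |CN|=21/8
final tree: (((((B:5/2,H:5/2):7,L:19/2):19/6,(U:2,X:2):32/3):16/3,W:18):25/8,(C:37/2,N:37/2):21/8)
total length: 1265/12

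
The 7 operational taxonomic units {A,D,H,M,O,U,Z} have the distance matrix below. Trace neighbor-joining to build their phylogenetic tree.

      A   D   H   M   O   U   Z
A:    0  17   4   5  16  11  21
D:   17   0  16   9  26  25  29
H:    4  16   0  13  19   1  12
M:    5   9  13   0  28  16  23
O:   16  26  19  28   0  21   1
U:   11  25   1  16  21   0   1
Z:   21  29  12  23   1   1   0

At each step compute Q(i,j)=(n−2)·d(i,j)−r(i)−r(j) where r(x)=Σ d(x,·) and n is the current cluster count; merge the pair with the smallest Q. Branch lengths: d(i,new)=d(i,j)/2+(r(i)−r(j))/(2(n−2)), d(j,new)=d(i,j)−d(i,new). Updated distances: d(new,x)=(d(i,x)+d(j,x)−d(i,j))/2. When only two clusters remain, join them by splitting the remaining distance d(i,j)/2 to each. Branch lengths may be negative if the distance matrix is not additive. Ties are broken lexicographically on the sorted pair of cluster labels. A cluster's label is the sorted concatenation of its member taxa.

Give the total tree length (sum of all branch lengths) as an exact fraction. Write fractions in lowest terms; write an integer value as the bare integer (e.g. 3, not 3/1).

step 1: merge (O,Z) at d=1, Q=-193; branch lengths O→29/10, Z→-19/10; new cluster OZ
  updated: d(A,OZ)=18, d(D,OZ)=27, d(H,OZ)=15, d(M,OZ)=25, d(OZ,U)=21/2
step 2: merge (D,M) at d=9, Q=-126; branch lengths D→31/4, M→5/4; new cluster DM
  updated: d(A,DM)=13/2, d(DM,H)=10, d(DM,OZ)=43/2, d(DM,U)=16
step 3: merge (A,DM) at d=13/2, Q=-74; branch lengths A→5/6, DM→17/3; new cluster ADM
  updated: d(ADM,H)=15/4, d(ADM,OZ)=33/2, d(ADM,U)=41/4
step 4: merge (ADM,H) at d=15/4, Q=-171/4; branch lengths ADM→73/16, H→-13/16; new cluster ADHM
  updated: d(ADHM,OZ)=111/8, d(ADHM,U)=15/4
step 5: merge (ADHM,OZ) at d=111/8, Q=-225/8; branch lengths ADHM→57/16, OZ→165/16; new cluster ADHMOZ
  updated: d(ADHMOZ,U)=3/16
step 6: merge (ADHMOZ,U) at d=3/16; branch lengths ADHMOZ→3/32, U→3/32; new cluster ADHMOUZ
final tree: ((((A:5/6,(D:31/4,M:5/4):17/3):73/16,H:-13/16):57/16,(O:29/10,Z:-19/10):165/16):3/32,U:3/32)
total length: 549/16

549/16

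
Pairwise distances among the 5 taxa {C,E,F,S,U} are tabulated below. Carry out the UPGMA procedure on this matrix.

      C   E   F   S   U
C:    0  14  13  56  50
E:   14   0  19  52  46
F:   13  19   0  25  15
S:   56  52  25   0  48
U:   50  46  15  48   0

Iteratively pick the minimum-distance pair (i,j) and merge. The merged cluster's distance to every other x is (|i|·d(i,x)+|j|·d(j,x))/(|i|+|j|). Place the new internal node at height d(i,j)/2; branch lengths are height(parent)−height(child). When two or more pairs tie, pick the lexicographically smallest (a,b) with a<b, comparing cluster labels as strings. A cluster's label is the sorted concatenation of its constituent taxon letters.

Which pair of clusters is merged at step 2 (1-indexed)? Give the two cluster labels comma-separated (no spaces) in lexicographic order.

CF,E

1. join C+F (d=13) ⇒ CF; edges |C|=13/2, |F|=13/2
  updated: d(CF,E)=33/2, d(CF,S)=81/2, d(CF,U)=65/2
2. join CF+E (d=33/2) ⇒ CEF; edges |CF|=7/4, |E|=33/4
  updated: d(CEF,S)=133/3, d(CEF,U)=37
3. join CEF+U (d=37) ⇒ CEFU; edges |CEF|=41/4, |U|=37/2
  updated: d(CEFU,S)=181/4
4. join CEFU+S (d=181/4) ⇒ CEFSU; edges |CEFU|=33/8, |S|=181/8
final tree: ((((C:13/2,F:13/2):7/4,E:33/4):41/4,U:37/2):33/8,S:181/8)
total length: 157/2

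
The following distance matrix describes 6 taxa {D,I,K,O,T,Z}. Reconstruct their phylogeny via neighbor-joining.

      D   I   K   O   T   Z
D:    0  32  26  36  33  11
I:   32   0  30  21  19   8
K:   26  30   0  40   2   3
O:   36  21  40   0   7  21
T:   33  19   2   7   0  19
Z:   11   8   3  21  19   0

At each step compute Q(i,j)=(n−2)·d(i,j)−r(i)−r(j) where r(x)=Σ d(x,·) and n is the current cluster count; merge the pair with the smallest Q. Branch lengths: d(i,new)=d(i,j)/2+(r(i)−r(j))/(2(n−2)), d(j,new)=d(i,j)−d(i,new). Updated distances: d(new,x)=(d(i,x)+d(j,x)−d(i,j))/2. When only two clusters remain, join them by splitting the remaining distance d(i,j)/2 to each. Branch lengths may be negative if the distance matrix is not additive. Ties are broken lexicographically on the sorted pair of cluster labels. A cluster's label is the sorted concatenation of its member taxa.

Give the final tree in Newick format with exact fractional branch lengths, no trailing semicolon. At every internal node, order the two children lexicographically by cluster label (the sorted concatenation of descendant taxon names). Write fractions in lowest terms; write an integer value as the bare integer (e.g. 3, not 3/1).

(((D:16,(I:109/12,(O:73/8,T:-17/8):89/12):29/4):1,K:65/8):-41/16,Z:-41/16)

1. join O+T (d=7, Q=-177) ⇒ OT; edges |O|=73/8, |T|=-17/8
  updated: d(D,OT)=31, d(I,OT)=33/2, d(K,OT)=35/2, d(OT,Z)=33/2
2. join I+OT (d=33/2, Q=-237/2) ⇒ IOT; edges |I|=109/12, |OT|=89/12
  updated: d(D,IOT)=93/4, d(IOT,K)=31/2, d(IOT,Z)=4
3. join D+IOT (d=93/4, Q=-113/2) ⇒ DIOT; edges |D|=16, |IOT|=29/4
  updated: d(DIOT,K)=73/8, d(DIOT,Z)=-33/8
4. join DIOT+K (d=73/8, Q=-8) ⇒ DIKOT; edges |DIOT|=1, |K|=65/8
  updated: d(DIKOT,Z)=-41/8
5. join DIKOT+Z (d=-41/8) ⇒ DIKOTZ; edges |DIKOT|=-41/16, |Z|=-41/16
final tree: (((D:16,(I:109/12,(O:73/8,T:-17/8):89/12):29/4):1,K:65/8):-41/16,Z:-41/16)
total length: 203/4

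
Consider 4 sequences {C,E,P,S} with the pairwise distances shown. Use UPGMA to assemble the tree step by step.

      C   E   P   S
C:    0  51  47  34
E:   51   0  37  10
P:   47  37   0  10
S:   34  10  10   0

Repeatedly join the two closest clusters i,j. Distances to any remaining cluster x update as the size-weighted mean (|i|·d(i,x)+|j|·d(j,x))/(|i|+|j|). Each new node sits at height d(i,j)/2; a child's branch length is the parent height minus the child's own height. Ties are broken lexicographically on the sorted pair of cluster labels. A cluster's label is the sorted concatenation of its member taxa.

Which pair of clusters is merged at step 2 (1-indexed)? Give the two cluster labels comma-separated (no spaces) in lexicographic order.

ES,P

iteration 1: select E,S (d=10); attach at lengths (5, 5); label the merged cluster ES
  updated: d(C,ES)=85/2, d(ES,P)=47/2
iteration 2: select ES,P (d=47/2); attach at lengths (27/4, 47/4); label the merged cluster EPS
  updated: d(C,EPS)=44
iteration 3: select C,EPS (d=44); attach at lengths (22, 41/4); label the merged cluster CEPS
final tree: (C:22,((E:5,S:5):27/4,P:47/4):41/4)
total length: 243/4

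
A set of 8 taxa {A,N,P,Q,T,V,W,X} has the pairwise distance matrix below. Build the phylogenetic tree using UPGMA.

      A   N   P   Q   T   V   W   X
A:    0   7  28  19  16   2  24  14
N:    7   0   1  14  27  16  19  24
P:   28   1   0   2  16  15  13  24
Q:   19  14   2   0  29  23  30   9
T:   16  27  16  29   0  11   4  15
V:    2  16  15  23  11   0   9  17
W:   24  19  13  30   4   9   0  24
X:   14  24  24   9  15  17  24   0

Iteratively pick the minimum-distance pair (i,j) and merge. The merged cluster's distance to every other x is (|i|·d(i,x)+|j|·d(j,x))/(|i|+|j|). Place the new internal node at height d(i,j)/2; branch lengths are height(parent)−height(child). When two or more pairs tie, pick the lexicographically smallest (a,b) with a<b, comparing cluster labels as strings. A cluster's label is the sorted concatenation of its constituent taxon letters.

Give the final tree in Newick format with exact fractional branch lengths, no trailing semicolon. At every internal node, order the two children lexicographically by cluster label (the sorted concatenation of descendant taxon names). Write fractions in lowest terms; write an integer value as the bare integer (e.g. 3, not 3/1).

((((A:1,V:1):13/2,(T:2,W:2):11/2):5/4,X:35/4):73/60,((N:1/2,P:1/2):7/2,Q:4):179/30)

1. join N+P (d=1) ⇒ NP; edges |N|=1/2, |P|=1/2
  updated: d(A,NP)=35/2, d(NP,Q)=8, d(NP,T)=43/2, d(NP,V)=31/2, d(NP,W)=16, d(NP,X)=24
2. join A+V (d=2) ⇒ AV; edges |A|=1, |V|=1
  updated: d(AV,NP)=33/2, d(AV,Q)=21, d(AV,T)=27/2, d(AV,W)=33/2, d(AV,X)=31/2
3. join T+W (d=4) ⇒ TW; edges |T|=2, |W|=2
  updated: d(AV,TW)=15, d(NP,TW)=75/4, d(Q,TW)=59/2, d(TW,X)=39/2
4. join NP+Q (d=8) ⇒ NPQ; edges |NP|=7/2, |Q|=4
  updated: d(AV,NPQ)=18, d(NPQ,TW)=67/3, d(NPQ,X)=19
5. join AV+TW (d=15) ⇒ ATVW; edges |AV|=13/2, |TW|=11/2
  updated: d(ATVW,NPQ)=121/6, d(ATVW,X)=35/2
6. join ATVW+X (d=35/2) ⇒ ATVWX; edges |ATVW|=5/4, |X|=35/4
  updated: d(ATVWX,NPQ)=299/15
7. join ATVWX+NPQ (d=299/15) ⇒ ANPQTVWX; edges |ATVWX|=73/60, |NPQ|=179/30
final tree: ((((A:1,V:1):13/2,(T:2,W:2):11/2):5/4,X:35/4):73/60,((N:1/2,P:1/2):7/2,Q:4):179/30)
total length: 2621/60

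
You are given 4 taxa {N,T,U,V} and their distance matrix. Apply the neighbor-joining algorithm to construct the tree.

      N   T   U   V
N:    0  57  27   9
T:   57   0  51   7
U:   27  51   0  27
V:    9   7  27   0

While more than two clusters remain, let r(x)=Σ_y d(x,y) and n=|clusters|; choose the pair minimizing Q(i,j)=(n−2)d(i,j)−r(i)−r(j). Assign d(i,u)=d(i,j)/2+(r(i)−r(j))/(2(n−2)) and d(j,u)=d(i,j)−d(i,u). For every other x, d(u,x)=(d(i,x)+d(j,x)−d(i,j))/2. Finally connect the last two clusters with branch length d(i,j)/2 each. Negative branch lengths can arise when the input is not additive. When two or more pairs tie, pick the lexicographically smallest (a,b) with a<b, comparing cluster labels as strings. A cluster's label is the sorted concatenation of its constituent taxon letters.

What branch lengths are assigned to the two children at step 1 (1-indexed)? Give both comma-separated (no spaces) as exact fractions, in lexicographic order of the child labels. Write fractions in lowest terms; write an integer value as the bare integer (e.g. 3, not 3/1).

step 1: merge (N,U) at d=27, Q=-144; branch lengths N→21/2, U→33/2; new cluster NU
  updated: d(NU,T)=81/2, d(NU,V)=9/2
step 2: merge (NU,T) at d=81/2, Q=-52; branch lengths NU→19, T→43/2; new cluster NTU
  updated: d(NTU,V)=-29/2
step 3: merge (NTU,V) at d=-29/2; branch lengths NTU→-29/4, V→-29/4; new cluster NTUV
final tree: (((N:21/2,U:33/2):19,T:43/2):-29/4,V:-29/4)
total length: 53

21/2,33/2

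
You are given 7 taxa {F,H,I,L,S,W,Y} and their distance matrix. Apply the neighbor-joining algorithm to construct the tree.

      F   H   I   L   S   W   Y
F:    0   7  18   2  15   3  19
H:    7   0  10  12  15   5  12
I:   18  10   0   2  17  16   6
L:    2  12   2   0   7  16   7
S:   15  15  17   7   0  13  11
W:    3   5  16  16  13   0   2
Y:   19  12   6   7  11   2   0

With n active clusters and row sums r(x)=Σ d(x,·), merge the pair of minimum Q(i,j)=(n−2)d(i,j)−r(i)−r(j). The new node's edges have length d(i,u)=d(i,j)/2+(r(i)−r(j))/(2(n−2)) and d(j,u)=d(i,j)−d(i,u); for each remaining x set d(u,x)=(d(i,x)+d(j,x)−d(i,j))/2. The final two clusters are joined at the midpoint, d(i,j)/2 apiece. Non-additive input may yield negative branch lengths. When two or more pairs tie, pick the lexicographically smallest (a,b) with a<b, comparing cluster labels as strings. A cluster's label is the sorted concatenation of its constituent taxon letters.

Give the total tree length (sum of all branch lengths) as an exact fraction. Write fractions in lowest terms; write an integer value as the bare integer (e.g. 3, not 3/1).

457/16

1. join I+L (d=2, Q=-105) ⇒ IL; edges |I|=33/10, |L|=-13/10
  updated: d(F,IL)=9, d(H,IL)=10, d(IL,S)=11, d(IL,W)=15, d(IL,Y)=11/2
2. join W+Y (d=2, Q=-159/2) ⇒ WY; edges |W|=-7/16, |Y|=39/16
  updated: d(F,WY)=10, d(H,WY)=15/2, d(IL,WY)=37/4, d(S,WY)=11
3. join F+H (d=7, Q=-119/2) ⇒ FH; edges |F|=15/4, |H|=13/4
  updated: d(FH,IL)=6, d(FH,S)=23/2, d(FH,WY)=21/4
4. join FH+WY (d=21/4, Q=-151/4) ⇒ FHWY; edges |FH|=31/16, |WY|=53/16
  updated: d(FHWY,IL)=5, d(FHWY,S)=69/8
5. join FHWY+IL (d=5, Q=-197/8) ⇒ FHILWY; edges |FHWY|=21/16, |IL|=59/16
  updated: d(FHILWY,S)=117/16
6. join FHILWY+S (d=117/16) ⇒ FHILSWY; edges |FHILWY|=117/32, |S|=117/32
final tree: ((((F:15/4,H:13/4):31/16,(W:-7/16,Y:39/16):53/16):21/16,(I:33/10,L:-13/10):59/16):117/32,S:117/32)
total length: 457/16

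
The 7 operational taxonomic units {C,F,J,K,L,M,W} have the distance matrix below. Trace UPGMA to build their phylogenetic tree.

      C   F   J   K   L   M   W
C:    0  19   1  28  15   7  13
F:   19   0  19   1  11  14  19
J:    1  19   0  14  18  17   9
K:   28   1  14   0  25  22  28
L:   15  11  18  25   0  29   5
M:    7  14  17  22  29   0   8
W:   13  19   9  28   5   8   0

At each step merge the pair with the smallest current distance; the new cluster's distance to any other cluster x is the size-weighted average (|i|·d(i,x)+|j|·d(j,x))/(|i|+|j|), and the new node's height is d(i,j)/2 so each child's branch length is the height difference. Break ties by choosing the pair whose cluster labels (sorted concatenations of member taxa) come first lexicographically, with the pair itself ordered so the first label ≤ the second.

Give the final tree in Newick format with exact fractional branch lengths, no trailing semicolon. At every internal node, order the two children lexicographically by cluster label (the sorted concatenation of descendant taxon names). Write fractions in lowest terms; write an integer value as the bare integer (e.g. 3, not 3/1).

step 1: merge (C,J) at d=1; branch lengths C→1/2, J→1/2; new cluster CJ
  updated: d(CJ,F)=19, d(CJ,K)=21, d(CJ,L)=33/2, d(CJ,M)=12, d(CJ,W)=11
step 2: merge (F,K) at d=1; branch lengths F→1/2, K→1/2; new cluster FK
  updated: d(CJ,FK)=20, d(FK,L)=18, d(FK,M)=18, d(FK,W)=47/2
step 3: merge (L,W) at d=5; branch lengths L→5/2, W→5/2; new cluster LW
  updated: d(CJ,LW)=55/4, d(FK,LW)=83/4, d(LW,M)=37/2
step 4: merge (CJ,M) at d=12; branch lengths CJ→11/2, M→6; new cluster CJM
  updated: d(CJM,FK)=58/3, d(CJM,LW)=46/3
step 5: merge (CJM,LW) at d=46/3; branch lengths CJM→5/3, LW→31/6; new cluster CJLMW
  updated: d(CJLMW,FK)=199/10
step 6: merge (CJLMW,FK) at d=199/10; branch lengths CJLMW→137/60, FK→189/20; new cluster CFJKLMW
final tree: ((((C:1/2,J:1/2):11/2,M:6):5/3,(L:5/2,W:5/2):31/6):137/60,(F:1/2,K:1/2):189/20)
total length: 556/15

((((C:1/2,J:1/2):11/2,M:6):5/3,(L:5/2,W:5/2):31/6):137/60,(F:1/2,K:1/2):189/20)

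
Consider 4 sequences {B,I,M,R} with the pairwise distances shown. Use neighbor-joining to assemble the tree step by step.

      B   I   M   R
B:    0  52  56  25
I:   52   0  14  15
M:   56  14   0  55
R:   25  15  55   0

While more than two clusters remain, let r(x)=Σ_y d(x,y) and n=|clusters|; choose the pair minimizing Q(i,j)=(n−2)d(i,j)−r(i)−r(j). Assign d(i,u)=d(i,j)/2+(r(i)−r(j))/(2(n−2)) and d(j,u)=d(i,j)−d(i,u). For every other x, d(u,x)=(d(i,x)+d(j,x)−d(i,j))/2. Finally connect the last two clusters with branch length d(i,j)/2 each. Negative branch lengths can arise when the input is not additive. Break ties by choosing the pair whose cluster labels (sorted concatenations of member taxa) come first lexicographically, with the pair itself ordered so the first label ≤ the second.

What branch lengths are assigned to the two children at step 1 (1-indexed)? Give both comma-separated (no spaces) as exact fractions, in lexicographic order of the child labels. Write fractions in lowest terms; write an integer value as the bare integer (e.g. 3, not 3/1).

step 1: merge (B,R) at d=25, Q=-178; branch lengths B→22, R→3; new cluster BR
  updated: d(BR,I)=21, d(BR,M)=43
step 2: merge (BR,I) at d=21, Q=-78; branch lengths BR→25, I→-4; new cluster BIR
  updated: d(BIR,M)=18
step 3: merge (BIR,M) at d=18; branch lengths BIR→9, M→9; new cluster BIMR
final tree: (((B:22,R:3):25,I:-4):9,M:9)
total length: 64

22,3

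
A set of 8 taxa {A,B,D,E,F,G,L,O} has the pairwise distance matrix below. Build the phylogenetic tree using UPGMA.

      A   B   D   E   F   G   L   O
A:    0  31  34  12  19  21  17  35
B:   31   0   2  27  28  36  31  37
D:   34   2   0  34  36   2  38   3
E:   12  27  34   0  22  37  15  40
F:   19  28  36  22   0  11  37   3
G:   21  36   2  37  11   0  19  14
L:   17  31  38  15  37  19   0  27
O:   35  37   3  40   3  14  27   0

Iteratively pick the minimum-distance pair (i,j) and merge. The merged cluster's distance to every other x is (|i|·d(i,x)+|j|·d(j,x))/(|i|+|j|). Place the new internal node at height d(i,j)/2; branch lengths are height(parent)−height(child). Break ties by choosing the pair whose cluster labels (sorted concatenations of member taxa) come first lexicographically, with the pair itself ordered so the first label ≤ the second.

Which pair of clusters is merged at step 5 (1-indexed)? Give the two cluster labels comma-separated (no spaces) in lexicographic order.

AE,L

step 1: merge (B,D) at d=2; branch lengths B→1, D→1; new cluster BD
  updated: d(A,BD)=65/2, d(BD,E)=61/2, d(BD,F)=32, d(BD,G)=19, d(BD,L)=69/2, d(BD,O)=20
step 2: merge (F,O) at d=3; branch lengths F→3/2, O→3/2; new cluster FO
  updated: d(A,FO)=27, d(BD,FO)=26, d(E,FO)=31, d(FO,G)=25/2, d(FO,L)=32
step 3: merge (A,E) at d=12; branch lengths A→6, E→6; new cluster AE
  updated: d(AE,BD)=63/2, d(AE,FO)=29, d(AE,G)=29, d(AE,L)=16
step 4: merge (FO,G) at d=25/2; branch lengths FO→19/4, G→25/4; new cluster FGO
  updated: d(AE,FGO)=29, d(BD,FGO)=71/3, d(FGO,L)=83/3
step 5: merge (AE,L) at d=16; branch lengths AE→2, L→8; new cluster AEL
  updated: d(AEL,BD)=65/2, d(AEL,FGO)=257/9
step 6: merge (BD,FGO) at d=71/3; branch lengths BD→65/6, FGO→67/12; new cluster BDFGO
  updated: d(AEL,BDFGO)=452/15
step 7: merge (AEL,BDFGO) at d=452/15; branch lengths AEL→106/15, BDFGO→97/30; new cluster ABDEFGLO
final tree: (((A:6,E:6):2,L:8):106/15,((B:1,D:1):65/6,((F:3/2,O:3/2):19/4,G:25/4):67/12):97/30)
total length: 3883/60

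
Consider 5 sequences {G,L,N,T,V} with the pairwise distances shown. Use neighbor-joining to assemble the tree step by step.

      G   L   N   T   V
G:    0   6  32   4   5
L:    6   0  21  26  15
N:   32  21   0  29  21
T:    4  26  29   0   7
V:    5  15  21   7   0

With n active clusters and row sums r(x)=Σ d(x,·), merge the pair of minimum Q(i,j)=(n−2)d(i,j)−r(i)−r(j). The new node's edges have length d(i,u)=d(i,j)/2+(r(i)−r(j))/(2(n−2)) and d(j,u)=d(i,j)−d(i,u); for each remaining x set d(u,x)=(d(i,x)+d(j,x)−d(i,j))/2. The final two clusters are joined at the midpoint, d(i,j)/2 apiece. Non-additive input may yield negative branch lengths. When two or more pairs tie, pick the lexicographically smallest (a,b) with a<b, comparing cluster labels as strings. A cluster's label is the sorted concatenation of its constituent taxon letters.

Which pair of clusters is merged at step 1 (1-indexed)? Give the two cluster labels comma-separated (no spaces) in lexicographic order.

1. join L+N (d=21, Q=-108) ⇒ LN; edges |L|=14/3, |N|=49/3
  updated: d(G,LN)=17/2, d(LN,T)=17, d(LN,V)=15/2
2. join G+T (d=4, Q=-75/2) ⇒ GT; edges |G|=-5/8, |T|=37/8
  updated: d(GT,LN)=43/4, d(GT,V)=4
3. join GT+LN (d=43/4, Q=-89/4) ⇒ GLNT; edges |GT|=29/8, |LN|=57/8
  updated: d(GLNT,V)=3/8
4. join GLNT+V (d=3/8) ⇒ GLNTV; edges |GLNT|=3/16, |V|=3/16
final tree: (((G:-5/8,T:37/8):29/8,(L:14/3,N:49/3):57/8):3/16,V:3/16)
total length: 289/8

L,N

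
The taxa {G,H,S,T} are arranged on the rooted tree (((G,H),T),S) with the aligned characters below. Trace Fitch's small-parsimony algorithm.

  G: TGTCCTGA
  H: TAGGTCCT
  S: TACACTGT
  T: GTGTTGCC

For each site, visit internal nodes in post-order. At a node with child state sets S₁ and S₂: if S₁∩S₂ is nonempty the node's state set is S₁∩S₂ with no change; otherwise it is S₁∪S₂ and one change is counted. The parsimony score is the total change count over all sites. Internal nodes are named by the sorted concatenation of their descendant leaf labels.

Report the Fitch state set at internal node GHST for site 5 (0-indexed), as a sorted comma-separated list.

T

[col 0] GH: children G:{T}, H:{T} ∩→ {T}; cost 0
[col 0] GHT: children GH:{T}, T:{G} ∪→ {G,T}; cost 1
[col 0] GHST: children GHT:{G,T}, S:{T} ∩→ {T}; cost 0
[col 1] GH: children G:{G}, H:{A} ∪→ {A,G}; cost 1
[col 1] GHT: children GH:{A,G}, T:{T} ∪→ {A,G,T}; cost 1
[col 1] GHST: children GHT:{A,G,T}, S:{A} ∩→ {A}; cost 0
[col 2] GH: children G:{T}, H:{G} ∪→ {G,T}; cost 1
[col 2] GHT: children GH:{G,T}, T:{G} ∩→ {G}; cost 0
[col 2] GHST: children GHT:{G}, S:{C} ∪→ {C,G}; cost 1
[col 3] GH: children G:{C}, H:{G} ∪→ {C,G}; cost 1
[col 3] GHT: children GH:{C,G}, T:{T} ∪→ {C,G,T}; cost 1
[col 3] GHST: children GHT:{C,G,T}, S:{A} ∪→ {A,C,G,T}; cost 1
[col 4] GH: children G:{C}, H:{T} ∪→ {C,T}; cost 1
[col 4] GHT: children GH:{C,T}, T:{T} ∩→ {T}; cost 0
[col 4] GHST: children GHT:{T}, S:{C} ∪→ {C,T}; cost 1
[col 5] GH: children G:{T}, H:{C} ∪→ {C,T}; cost 1
[col 5] GHT: children GH:{C,T}, T:{G} ∪→ {C,G,T}; cost 1
[col 5] GHST: children GHT:{C,G,T}, S:{T} ∩→ {T}; cost 0
[col 6] GH: children G:{G}, H:{C} ∪→ {C,G}; cost 1
[col 6] GHT: children GH:{C,G}, T:{C} ∩→ {C}; cost 0
[col 6] GHST: children GHT:{C}, S:{G} ∪→ {C,G}; cost 1
[col 7] GH: children G:{A}, H:{T} ∪→ {A,T}; cost 1
[col 7] GHT: children GH:{A,T}, T:{C} ∪→ {A,C,T}; cost 1
[col 7] GHST: children GHT:{A,C,T}, S:{T} ∩→ {T}; cost 0
per-site changes: [1, 2, 2, 3, 2, 2, 2, 2]; total = 16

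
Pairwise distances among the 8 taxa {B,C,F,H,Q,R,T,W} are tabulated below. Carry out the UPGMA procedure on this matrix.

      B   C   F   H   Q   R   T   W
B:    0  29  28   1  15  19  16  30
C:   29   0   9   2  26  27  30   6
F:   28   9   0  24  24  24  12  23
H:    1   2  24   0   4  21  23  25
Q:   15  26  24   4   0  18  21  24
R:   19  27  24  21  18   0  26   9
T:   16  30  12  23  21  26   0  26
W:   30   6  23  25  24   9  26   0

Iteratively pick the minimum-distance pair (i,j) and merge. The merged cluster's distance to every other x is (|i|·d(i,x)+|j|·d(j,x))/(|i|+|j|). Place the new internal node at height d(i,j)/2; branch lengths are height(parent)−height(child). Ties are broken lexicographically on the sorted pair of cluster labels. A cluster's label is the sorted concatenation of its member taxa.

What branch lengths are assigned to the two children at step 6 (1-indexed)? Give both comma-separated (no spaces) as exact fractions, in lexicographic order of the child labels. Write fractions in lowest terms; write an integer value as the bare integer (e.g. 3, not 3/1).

iteration 1: select B,H (d=1); attach at lengths (1/2, 1/2); label the merged cluster BH
  updated: d(BH,C)=31/2, d(BH,F)=26, d(BH,Q)=19/2, d(BH,R)=20, d(BH,T)=39/2, d(BH,W)=55/2
iteration 2: select C,W (d=6); attach at lengths (3, 3); label the merged cluster CW
  updated: d(BH,CW)=43/2, d(CW,F)=16, d(CW,Q)=25, d(CW,R)=18, d(CW,T)=28
iteration 3: select BH,Q (d=19/2); attach at lengths (17/4, 19/4); label the merged cluster BHQ
  updated: d(BHQ,CW)=68/3, d(BHQ,F)=76/3, d(BHQ,R)=58/3, d(BHQ,T)=20
iteration 4: select F,T (d=12); attach at lengths (6, 6); label the merged cluster FT
  updated: d(BHQ,FT)=68/3, d(CW,FT)=22, d(FT,R)=25
iteration 5: select CW,R (d=18); attach at lengths (6, 9); label the merged cluster CRW
  updated: d(BHQ,CRW)=194/9, d(CRW,FT)=23
iteration 6: select BHQ,CRW (d=194/9); attach at lengths (217/36, 16/9); label the merged cluster BCHQRW
  updated: d(BCHQRW,FT)=137/6
iteration 7: select BCHQRW,FT (d=137/6); attach at lengths (23/36, 65/12); label the merged cluster BCFHQRTW
final tree: ((((B:1/2,H:1/2):17/4,Q:19/4):217/36,((C:3,W:3):6,R:9):16/9):23/36,(F:6,T:6):65/12)
total length: 2047/36

217/36,16/9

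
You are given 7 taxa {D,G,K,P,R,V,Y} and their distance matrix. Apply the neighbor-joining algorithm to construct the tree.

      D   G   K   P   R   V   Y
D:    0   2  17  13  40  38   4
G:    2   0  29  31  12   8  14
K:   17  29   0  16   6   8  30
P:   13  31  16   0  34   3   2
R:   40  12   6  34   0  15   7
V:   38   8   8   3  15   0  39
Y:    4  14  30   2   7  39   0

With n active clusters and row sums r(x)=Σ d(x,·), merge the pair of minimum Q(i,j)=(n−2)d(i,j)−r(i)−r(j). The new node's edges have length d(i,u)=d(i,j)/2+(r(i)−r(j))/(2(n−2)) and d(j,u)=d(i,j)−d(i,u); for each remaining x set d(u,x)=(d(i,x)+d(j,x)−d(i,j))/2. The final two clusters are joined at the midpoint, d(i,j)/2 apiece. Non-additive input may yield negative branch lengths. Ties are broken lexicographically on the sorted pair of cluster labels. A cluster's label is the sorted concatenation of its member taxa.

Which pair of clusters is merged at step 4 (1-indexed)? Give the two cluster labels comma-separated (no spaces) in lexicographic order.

iteration 1: select D,G (d=2, Q=-200); attach at lengths (14/5, -4/5); label the merged cluster DG
  updated: d(DG,K)=22, d(DG,P)=21, d(DG,R)=25, d(DG,V)=22, d(DG,Y)=8
iteration 2: select P,Y (d=2, Q=-154); attach at lengths (-1/4, 9/4); label the merged cluster PY
  updated: d(DG,PY)=27/2, d(K,PY)=22, d(PY,R)=39/2, d(PY,V)=20
iteration 3: select DG,PY (d=27/2, Q=-117); attach at lengths (8, 11/2); label the merged cluster DGPY
  updated: d(DGPY,K)=61/4, d(DGPY,R)=31/2, d(DGPY,V)=57/4
iteration 4: select DGPY,V (d=57/4, Q=-215/4); attach at lengths (145/16, 83/16); label the merged cluster DGPVY
  updated: d(DGPVY,K)=9/2, d(DGPVY,R)=65/8
iteration 5: select DGPVY,K (d=9/2, Q=-149/8); attach at lengths (53/16, 19/16); label the merged cluster DGKPVY
  updated: d(DGKPVY,R)=77/16
iteration 6: select DGKPVY,R (d=77/16); attach at lengths (77/32, 77/32); label the merged cluster DGKPRVY
final tree: (((((D:14/5,G:-4/5):8,(P:-1/4,Y:9/4):11/2):145/16,V:83/16):53/16,K:19/16):77/32,R:77/32)
total length: 657/16

DGPY,V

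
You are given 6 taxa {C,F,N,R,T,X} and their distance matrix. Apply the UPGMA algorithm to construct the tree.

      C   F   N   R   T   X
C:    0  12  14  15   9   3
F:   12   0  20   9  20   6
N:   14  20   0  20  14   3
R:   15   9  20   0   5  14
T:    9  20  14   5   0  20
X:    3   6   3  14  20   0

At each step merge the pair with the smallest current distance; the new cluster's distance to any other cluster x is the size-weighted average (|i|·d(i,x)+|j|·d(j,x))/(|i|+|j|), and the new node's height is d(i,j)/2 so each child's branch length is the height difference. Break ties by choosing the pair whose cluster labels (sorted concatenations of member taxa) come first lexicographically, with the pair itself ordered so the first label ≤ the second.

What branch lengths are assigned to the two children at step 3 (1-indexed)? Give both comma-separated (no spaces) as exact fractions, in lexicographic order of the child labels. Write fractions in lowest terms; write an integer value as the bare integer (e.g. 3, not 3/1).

1. join C+X (d=3) ⇒ CX; edges |C|=3/2, |X|=3/2
  updated: d(CX,F)=9, d(CX,N)=17/2, d(CX,R)=29/2, d(CX,T)=29/2
2. join R+T (d=5) ⇒ RT; edges |R|=5/2, |T|=5/2
  updated: d(CX,RT)=29/2, d(F,RT)=29/2, d(N,RT)=17
3. join CX+N (d=17/2) ⇒ CNX; edges |CX|=11/4, |N|=17/4
  updated: d(CNX,F)=38/3, d(CNX,RT)=46/3
4. join CNX+F (d=38/3) ⇒ CFNX; edges |CNX|=25/12, |F|=19/3
  updated: d(CFNX,RT)=121/8
5. join CFNX+RT (d=121/8) ⇒ CFNRTX; edges |CFNX|=59/48, |RT|=81/16
final tree: ((((C:3/2,X:3/2):11/4,N:17/4):25/12,F:19/3):59/48,(R:5/2,T:5/2):81/16)
total length: 713/24

11/4,17/4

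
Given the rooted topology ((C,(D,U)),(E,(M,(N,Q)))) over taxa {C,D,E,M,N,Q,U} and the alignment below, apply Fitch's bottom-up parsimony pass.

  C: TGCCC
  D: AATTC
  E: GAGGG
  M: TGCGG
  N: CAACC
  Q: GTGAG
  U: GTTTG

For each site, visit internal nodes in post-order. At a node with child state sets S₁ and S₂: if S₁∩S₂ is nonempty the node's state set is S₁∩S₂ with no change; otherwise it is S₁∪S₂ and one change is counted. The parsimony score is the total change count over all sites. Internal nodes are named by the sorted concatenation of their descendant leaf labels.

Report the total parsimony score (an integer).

19

DU@0: {A} ∪ {G} = {A,G} (union, +1)
CDU@0: {T} ∪ {A,G} = {A,G,T} (union, +1)
NQ@0: {C} ∪ {G} = {C,G} (union, +1)
MNQ@0: {T} ∪ {C,G} = {C,G,T} (union, +1)
EMNQ@0: {G} ∩ {C,G,T} = {G} (intersection, +0)
CDEMNQU@0: {A,G,T} ∩ {G} = {G} (intersection, +0)
DU@1: {A} ∪ {T} = {A,T} (union, +1)
CDU@1: {G} ∪ {A,T} = {A,G,T} (union, +1)
NQ@1: {A} ∪ {T} = {A,T} (union, +1)
MNQ@1: {G} ∪ {A,T} = {A,G,T} (union, +1)
EMNQ@1: {A} ∩ {A,G,T} = {A} (intersection, +0)
CDEMNQU@1: {A,G,T} ∩ {A} = {A} (intersection, +0)
DU@2: {T} ∩ {T} = {T} (intersection, +0)
CDU@2: {C} ∪ {T} = {C,T} (union, +1)
NQ@2: {A} ∪ {G} = {A,G} (union, +1)
MNQ@2: {C} ∪ {A,G} = {A,C,G} (union, +1)
EMNQ@2: {G} ∩ {A,C,G} = {G} (intersection, +0)
CDEMNQU@2: {C,T} ∪ {G} = {C,G,T} (union, +1)
DU@3: {T} ∩ {T} = {T} (intersection, +0)
CDU@3: {C} ∪ {T} = {C,T} (union, +1)
NQ@3: {C} ∪ {A} = {A,C} (union, +1)
MNQ@3: {G} ∪ {A,C} = {A,C,G} (union, +1)
EMNQ@3: {G} ∩ {A,C,G} = {G} (intersection, +0)
CDEMNQU@3: {C,T} ∪ {G} = {C,G,T} (union, +1)
DU@4: {C} ∪ {G} = {C,G} (union, +1)
CDU@4: {C} ∩ {C,G} = {C} (intersection, +0)
NQ@4: {C} ∪ {G} = {C,G} (union, +1)
MNQ@4: {G} ∩ {C,G} = {G} (intersection, +0)
EMNQ@4: {G} ∩ {G} = {G} (intersection, +0)
CDEMNQU@4: {C} ∪ {G} = {C,G} (union, +1)
per-site changes: [4, 4, 4, 4, 3]; total = 19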